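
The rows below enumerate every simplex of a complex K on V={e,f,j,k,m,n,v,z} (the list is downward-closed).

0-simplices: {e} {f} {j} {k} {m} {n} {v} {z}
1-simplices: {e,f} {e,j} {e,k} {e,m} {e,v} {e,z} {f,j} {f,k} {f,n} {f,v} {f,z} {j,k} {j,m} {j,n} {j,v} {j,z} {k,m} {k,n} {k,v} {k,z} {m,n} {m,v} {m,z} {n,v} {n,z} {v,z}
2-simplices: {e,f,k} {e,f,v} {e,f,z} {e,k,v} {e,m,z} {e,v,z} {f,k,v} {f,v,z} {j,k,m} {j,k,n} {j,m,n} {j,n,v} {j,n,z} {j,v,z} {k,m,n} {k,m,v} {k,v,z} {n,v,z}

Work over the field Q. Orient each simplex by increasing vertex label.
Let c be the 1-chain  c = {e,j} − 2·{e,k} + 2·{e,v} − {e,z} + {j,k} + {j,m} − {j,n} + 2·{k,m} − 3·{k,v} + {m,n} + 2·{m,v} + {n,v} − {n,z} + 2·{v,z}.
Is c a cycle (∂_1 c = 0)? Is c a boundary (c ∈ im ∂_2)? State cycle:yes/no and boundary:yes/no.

n_0=8 n_1=26 n_2=18  [Q]
∂1: piv[ef,ej,ek,em,ev,ez,fn] rk=7  ker:fj,fk,fv,fz,jk,jm,jn,jv,jz,km,kn,kv,kz,mn,mv,mz,nv,nz,vz
∂2: piv[efk,efv,efz,ekv,emz,evz,jkm,jkn,jmn,jnv,jnz,jvz,kmv,kvz] rk=14  ker:fkv,fvz,kmn,nvz
∂1c = 0
c vs im∂2: residual ≠ 0 ⇒ not boundary

cycle:yes boundary:no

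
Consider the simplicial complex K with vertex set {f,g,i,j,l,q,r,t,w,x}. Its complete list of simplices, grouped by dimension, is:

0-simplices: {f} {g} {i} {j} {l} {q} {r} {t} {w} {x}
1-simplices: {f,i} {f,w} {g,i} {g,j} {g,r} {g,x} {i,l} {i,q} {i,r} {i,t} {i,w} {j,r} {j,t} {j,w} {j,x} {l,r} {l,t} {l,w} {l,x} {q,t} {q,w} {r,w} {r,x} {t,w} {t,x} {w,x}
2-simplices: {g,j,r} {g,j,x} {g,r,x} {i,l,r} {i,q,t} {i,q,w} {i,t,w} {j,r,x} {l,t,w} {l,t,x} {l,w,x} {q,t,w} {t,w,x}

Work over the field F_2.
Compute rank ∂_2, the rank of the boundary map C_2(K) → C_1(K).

n_0=10 n_1=26 n_2=13  [Z2]
∂1: piv[fi,fw,gi,gj,gr,gx,il,iq,it] rk=9  ker:ir,iw,jr,jt,jw,jx,lr,lt,lw,lx,qt,qw,rw,rx,tw,tx,wx
∂2: piv[gjr,gjx,grx,ilr,iqt,iqw,itw,ltw,ltx,lwx] rk=10  ker:jrx,qtw,twx
rk∂_2=10

rank∂_2=10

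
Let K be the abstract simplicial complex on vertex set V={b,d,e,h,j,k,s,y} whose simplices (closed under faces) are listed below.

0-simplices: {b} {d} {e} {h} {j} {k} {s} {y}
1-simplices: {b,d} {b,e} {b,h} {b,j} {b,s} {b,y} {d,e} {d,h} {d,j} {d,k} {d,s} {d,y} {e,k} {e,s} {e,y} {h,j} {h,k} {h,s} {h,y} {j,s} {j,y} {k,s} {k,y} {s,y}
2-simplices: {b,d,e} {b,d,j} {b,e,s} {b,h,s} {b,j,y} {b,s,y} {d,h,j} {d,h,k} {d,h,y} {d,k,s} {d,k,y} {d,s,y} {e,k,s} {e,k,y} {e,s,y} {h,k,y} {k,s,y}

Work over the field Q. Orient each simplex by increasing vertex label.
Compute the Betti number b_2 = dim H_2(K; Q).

b_2=3

n_0=8 n_1=24 n_2=17  [Q]
∂1: piv[bd,be,bh,bj,bs,by,dk] rk=7  ker:de,dh,dj,ds,dy,ek,es,ey,hj,hk,hs,hy,js,jy,ks,ky,sy
∂2: piv[bde,bdj,bes,bhs,bjy,bsy,dhj,dhk,dhy,dks,dky,dsy,eks,eky] rk=14  ker:esy,hky,ksy
b_2=(17−14)−0=3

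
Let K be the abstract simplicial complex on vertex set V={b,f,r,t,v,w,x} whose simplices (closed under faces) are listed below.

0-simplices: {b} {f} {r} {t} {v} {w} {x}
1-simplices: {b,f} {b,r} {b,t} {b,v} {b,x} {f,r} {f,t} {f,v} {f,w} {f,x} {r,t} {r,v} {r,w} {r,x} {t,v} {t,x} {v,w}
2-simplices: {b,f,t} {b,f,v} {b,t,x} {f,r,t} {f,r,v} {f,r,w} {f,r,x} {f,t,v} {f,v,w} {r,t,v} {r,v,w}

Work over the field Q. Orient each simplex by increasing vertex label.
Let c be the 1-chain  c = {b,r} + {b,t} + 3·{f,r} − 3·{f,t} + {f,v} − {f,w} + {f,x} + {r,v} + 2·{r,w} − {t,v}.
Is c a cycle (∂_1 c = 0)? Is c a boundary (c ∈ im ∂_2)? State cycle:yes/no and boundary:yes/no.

cycle:no boundary:no

n_0=7 n_1=17 n_2=11  [Q]
∂1: piv[bf,br,bt,bv,bx,fw] rk=6  ker:fr,ft,fv,fx,rt,rv,rw,rx,tv,tx,vw
∂2: piv[bft,bfv,btx,frt,frv,frw,frx,ftv,fvw] rk=9  ker:rtv,rvw
∂1c = −2·{b} − {f} + {r} − {t} + {v} + {w} + {x}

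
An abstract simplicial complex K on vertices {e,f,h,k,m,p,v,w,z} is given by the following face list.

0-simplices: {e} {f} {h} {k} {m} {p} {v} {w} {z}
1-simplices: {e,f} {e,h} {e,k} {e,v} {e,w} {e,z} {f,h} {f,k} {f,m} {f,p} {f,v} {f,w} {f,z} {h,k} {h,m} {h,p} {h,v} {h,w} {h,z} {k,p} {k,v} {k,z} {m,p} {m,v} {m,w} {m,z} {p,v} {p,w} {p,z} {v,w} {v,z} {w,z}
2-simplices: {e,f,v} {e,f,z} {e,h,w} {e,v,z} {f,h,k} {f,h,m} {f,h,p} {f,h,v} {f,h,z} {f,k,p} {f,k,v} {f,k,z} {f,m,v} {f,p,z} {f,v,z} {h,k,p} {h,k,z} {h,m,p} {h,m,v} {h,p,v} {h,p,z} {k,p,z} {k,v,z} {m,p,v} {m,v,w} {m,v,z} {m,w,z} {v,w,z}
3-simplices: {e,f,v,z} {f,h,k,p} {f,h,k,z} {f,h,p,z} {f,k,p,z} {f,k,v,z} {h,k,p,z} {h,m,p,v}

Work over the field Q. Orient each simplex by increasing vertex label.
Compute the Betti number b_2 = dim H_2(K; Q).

n_0=9 n_1=32 n_2=28 n_3=8  [Q]
∂1: piv[ef,eh,ek,ev,ew,ez,fm,fp] rk=8  ker:fh,fk,fv,fw,fz,hk,hm,hp,hv,hw,hz,kp,kv,kz,mp,mv,mw,mz,pv,pw,pz,vw,vz,wz
∂2: piv[efv,efz,ehw,evz,fhk,fhm,fhp,fhv,fhz,fkp,fkv,fkz,fmv,fpz,hmp,hpv,mvw,mvz,mwz] rk=19  ker:fvz,hkp,hkz,hmv,hpz,kpz,kvz,mpv,vwz
∂3: piv[efvz,fhkp,fhkz,fhpz,fkpz,fkvz,hmpv] rk=7  ker:hkpz
b_2=(28−19)−7=2

b_2=2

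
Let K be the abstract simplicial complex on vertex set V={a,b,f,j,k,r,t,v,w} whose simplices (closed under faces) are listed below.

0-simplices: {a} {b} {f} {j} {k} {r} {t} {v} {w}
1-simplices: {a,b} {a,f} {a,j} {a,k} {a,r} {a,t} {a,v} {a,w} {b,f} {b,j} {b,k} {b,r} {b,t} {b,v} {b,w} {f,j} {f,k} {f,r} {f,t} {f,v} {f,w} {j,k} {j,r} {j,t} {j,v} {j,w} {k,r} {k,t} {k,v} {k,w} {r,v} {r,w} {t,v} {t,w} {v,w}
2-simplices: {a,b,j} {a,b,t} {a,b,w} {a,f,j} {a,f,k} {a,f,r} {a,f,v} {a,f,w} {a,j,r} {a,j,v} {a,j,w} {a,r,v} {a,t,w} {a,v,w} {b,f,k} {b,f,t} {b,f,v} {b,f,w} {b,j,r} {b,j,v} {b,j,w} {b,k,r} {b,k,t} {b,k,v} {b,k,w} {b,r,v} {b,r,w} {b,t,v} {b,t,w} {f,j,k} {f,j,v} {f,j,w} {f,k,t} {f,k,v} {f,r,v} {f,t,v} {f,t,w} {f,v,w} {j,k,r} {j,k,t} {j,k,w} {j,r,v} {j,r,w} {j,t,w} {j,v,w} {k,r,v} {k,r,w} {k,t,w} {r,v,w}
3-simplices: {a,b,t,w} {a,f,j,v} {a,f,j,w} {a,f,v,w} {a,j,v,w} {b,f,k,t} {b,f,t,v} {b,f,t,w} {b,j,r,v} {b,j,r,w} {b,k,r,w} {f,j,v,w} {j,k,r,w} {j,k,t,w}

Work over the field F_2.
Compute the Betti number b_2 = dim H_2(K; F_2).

b_2=9

n_0=9 n_1=35 n_2=49 n_3=14  [Z2]
∂1: piv[ab,af,aj,ak,ar,at,av,aw] rk=8  ker:bf,bj,bk,br,bt,bv,bw,fj,fk,fr,ft,fv,fw,jk,jr,jt,jv,jw,kr,kt,kv,kw,rv,rw,tv,tw,vw
∂2: piv[abj,abt,abw,afj,afk,afr,afv,afw,ajr,ajv,ajw,arv,atw,avw,bfk,bft,bfv,bfw,bjr,bkr,bkt,bkv,bkw,brw,btv,fjk,jkt] rk=27  ker:bjv,bjw,brv,btw,fjv,fjw,fkt,fkv,frv,ftv,ftw,fvw,jkr,jkw,jrv,jrw,jtw,jvw,krv,krw,ktw,rvw
∂3: piv[abtw,afjv,afjw,afvw,ajvw,bfkt,bftv,bftw,bjrv,bjrw,bkrw,jkrw,jktw] rk=13  ker:fjvw
b_2=(49−27)−13=9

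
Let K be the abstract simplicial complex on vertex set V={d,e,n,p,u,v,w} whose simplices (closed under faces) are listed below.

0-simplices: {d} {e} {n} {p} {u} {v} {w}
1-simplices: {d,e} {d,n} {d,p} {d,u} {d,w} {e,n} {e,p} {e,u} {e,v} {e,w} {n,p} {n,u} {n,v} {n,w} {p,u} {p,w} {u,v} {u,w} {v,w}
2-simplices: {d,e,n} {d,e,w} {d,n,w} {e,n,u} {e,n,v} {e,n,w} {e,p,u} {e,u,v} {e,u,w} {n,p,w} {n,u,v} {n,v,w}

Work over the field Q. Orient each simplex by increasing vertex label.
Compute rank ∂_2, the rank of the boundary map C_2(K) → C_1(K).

rank∂_2=10

n_0=7 n_1=19 n_2=12  [Q]
∂1: piv[de,dn,dp,du,dw,ev] rk=6  ker:en,ep,eu,ew,np,nu,nv,nw,pu,pw,uv,uw,vw
∂2: piv[den,dew,dnw,enu,env,epu,euv,euw,npw,nvw] rk=10  ker:enw,nuv
rk∂_2=10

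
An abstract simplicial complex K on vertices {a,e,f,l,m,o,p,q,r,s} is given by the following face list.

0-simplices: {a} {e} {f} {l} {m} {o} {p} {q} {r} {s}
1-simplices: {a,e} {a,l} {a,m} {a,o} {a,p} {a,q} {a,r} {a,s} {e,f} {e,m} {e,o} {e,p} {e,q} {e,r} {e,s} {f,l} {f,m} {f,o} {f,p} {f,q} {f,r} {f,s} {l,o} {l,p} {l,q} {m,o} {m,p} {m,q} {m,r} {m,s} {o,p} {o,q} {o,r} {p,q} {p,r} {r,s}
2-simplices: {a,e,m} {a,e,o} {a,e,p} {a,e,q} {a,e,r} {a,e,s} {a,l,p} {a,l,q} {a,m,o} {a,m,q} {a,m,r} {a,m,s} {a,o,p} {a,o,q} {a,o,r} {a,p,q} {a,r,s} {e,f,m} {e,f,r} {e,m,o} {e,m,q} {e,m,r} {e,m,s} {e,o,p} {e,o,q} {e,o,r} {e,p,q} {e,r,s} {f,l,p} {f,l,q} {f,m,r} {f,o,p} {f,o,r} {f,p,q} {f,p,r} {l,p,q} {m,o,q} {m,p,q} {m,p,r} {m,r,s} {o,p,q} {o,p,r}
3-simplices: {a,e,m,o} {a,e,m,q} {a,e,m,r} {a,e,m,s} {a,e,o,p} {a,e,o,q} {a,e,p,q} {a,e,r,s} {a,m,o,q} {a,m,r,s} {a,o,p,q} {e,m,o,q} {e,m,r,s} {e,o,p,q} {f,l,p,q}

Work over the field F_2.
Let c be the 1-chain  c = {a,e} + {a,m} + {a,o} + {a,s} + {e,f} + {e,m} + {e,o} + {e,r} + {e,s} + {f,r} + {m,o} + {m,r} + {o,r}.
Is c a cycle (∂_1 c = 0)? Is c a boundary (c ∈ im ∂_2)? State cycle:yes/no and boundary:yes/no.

n_0=10 n_1=36 n_2=42 n_3=15  [Z2]
∂1: piv[ae,al,am,ao,ap,aq,ar,as,ef] rk=9  ker:em,eo,ep,eq,er,es,fl,fm,fo,fp,fq,fr,fs,lo,lp,lq,mo,mp,mq,mr,ms,op,oq,or,pq,pr,rs
∂2: piv[aem,aeo,aep,aeq,aer,aes,alp,alq,amo,amq,amr,ams,aop,aoq,aor,apq,ars,efm,efr,flp,flq,fop,for,fpr,mpq] rk=25  ker:emo,emq,emr,ems,eop,eoq,eor,epq,ers,fmr,fpq,lpq,moq,mpr,mrs,opq,opr
∂3: piv[aemo,aemq,aemr,aems,aeop,aeoq,aepq,aers,amoq,amrs,aopq,flpq] rk=12  ker:emoq,emrs,eopq
∂1c = 0
c vs im∂2: reduces to 0 ⇒ boundary

cycle:yes boundary:yes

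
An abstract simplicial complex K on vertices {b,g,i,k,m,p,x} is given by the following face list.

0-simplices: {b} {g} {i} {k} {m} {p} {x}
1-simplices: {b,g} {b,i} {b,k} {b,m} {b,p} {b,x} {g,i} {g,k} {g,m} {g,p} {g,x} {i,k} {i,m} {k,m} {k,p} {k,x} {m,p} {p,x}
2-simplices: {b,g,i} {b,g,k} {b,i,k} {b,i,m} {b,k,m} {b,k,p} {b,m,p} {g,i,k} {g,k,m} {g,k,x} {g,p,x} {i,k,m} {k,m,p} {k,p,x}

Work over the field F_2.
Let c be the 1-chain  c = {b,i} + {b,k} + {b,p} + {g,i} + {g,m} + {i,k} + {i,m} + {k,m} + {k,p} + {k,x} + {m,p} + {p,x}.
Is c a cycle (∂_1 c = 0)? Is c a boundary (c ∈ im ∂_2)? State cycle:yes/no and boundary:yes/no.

cycle:no boundary:no

n_0=7 n_1=18 n_2=14  [Z2]
∂1: piv[bg,bi,bk,bm,bp,bx] rk=6  ker:gi,gk,gm,gp,gx,ik,im,km,kp,kx,mp,px
∂2: piv[bgi,bgk,bik,bim,bkm,bkp,bmp,gkm,gkx,gpx,kpx] rk=11  ker:gik,ikm,kmp
∂1c = {b} + {k}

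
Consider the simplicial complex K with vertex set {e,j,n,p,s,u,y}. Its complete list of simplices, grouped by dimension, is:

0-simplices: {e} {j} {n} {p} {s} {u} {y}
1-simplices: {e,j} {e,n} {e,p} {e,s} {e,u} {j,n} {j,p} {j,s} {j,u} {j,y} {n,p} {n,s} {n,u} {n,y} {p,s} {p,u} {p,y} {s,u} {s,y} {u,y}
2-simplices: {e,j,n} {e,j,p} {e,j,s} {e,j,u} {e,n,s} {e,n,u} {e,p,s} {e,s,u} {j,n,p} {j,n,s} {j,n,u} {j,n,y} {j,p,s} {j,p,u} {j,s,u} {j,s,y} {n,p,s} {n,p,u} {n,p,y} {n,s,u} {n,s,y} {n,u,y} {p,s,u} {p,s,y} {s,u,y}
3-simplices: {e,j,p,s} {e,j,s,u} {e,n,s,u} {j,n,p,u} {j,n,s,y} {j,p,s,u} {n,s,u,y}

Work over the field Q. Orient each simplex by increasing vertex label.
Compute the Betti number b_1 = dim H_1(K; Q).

n_0=7 n_1=20 n_2=25 n_3=7  [Q]
∂1: piv[ej,en,ep,es,eu,jy] rk=6  ker:jn,jp,js,ju,np,ns,nu,ny,ps,pu,py,su,sy,uy
∂2: piv[ejn,ejp,ejs,eju,ens,enu,eps,esu,jnp,jny,jpu,jsy,npy,nuy] rk=14  ker:jns,jnu,jps,jsu,nps,npu,nsu,nsy,psu,psy,suy
∂3: piv[ejps,ejsu,ensu,jnpu,jnsy,jpsu,nsuy] rk=7
b_1=(20−6)−14=0

b_1=0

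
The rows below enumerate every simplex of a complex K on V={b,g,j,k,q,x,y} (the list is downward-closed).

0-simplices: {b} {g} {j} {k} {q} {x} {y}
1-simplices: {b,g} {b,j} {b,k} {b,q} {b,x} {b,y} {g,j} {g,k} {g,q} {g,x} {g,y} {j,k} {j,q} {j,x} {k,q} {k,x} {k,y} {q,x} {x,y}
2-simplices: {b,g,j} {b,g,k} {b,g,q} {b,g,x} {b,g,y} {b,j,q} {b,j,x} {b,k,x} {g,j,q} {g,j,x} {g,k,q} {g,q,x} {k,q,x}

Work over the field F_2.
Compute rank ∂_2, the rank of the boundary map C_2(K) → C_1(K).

n_0=7 n_1=19 n_2=13  [Z2]
∂1: piv[bg,bj,bk,bq,bx,by] rk=6  ker:gj,gk,gq,gx,gy,jk,jq,jx,kq,kx,ky,qx,xy
∂2: piv[bgj,bgk,bgq,bgx,bgy,bjq,bjx,bkx,gkq,gqx] rk=10  ker:gjq,gjx,kqx
rk∂_2=10

rank∂_2=10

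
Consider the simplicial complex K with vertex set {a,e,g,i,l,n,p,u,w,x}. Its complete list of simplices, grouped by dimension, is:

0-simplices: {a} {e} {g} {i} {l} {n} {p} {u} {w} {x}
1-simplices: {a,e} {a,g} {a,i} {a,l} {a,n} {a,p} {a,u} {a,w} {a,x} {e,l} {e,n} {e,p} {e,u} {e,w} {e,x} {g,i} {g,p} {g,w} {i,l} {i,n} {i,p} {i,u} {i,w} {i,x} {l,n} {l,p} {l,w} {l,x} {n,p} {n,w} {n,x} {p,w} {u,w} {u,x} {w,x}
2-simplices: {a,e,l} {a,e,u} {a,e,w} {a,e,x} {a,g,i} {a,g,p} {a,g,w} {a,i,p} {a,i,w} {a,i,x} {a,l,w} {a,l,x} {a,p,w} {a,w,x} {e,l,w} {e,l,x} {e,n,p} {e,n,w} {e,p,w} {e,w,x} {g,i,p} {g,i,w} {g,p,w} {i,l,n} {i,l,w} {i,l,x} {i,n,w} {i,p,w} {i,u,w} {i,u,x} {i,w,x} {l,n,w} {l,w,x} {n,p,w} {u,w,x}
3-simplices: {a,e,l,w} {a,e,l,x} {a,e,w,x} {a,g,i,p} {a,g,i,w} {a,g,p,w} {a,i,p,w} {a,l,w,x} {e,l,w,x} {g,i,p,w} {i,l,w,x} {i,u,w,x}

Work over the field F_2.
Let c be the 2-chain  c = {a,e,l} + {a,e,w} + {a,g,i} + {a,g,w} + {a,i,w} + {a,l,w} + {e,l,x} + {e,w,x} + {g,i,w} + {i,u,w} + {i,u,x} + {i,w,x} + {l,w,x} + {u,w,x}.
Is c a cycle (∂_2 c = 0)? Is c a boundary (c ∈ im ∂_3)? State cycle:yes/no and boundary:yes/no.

cycle:yes boundary:yes

n_0=10 n_1=35 n_2=35 n_3=12  [Z2]
∂1: piv[ae,ag,ai,al,an,ap,au,aw,ax] rk=9  ker:el,en,ep,eu,ew,ex,gi,gp,gw,il,in,ip,iu,iw,ix,ln,lp,lw,lx,np,nw,nx,pw,uw,ux,wx
∂2: piv[ael,aeu,aew,aex,agi,agp,agw,aip,aiw,aix,alw,alx,apw,awx,enp,enw,epw,iln,ilw,inw,iuw,iux] rk=22  ker:elw,elx,ewx,gip,giw,gpw,ilx,ipw,iwx,lnw,lwx,npw,uwx
∂3: piv[aelw,aelx,aewx,agip,agiw,agpw,aipw,alwx,ilwx,iuwx] rk=10  ker:elwx,gipw
∂2c = 0
c vs im∂3: reduces to 0 ⇒ boundary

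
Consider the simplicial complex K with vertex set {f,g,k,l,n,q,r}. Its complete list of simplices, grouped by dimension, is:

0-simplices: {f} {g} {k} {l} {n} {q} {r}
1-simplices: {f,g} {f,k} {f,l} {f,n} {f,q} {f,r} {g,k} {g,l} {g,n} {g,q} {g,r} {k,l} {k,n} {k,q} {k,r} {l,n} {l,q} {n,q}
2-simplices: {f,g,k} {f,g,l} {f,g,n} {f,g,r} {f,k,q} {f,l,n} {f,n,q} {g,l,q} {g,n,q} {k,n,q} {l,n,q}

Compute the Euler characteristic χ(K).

χ(K)=0

n_0=7 n_1=18 n_2=11
χ=+7−18+11=0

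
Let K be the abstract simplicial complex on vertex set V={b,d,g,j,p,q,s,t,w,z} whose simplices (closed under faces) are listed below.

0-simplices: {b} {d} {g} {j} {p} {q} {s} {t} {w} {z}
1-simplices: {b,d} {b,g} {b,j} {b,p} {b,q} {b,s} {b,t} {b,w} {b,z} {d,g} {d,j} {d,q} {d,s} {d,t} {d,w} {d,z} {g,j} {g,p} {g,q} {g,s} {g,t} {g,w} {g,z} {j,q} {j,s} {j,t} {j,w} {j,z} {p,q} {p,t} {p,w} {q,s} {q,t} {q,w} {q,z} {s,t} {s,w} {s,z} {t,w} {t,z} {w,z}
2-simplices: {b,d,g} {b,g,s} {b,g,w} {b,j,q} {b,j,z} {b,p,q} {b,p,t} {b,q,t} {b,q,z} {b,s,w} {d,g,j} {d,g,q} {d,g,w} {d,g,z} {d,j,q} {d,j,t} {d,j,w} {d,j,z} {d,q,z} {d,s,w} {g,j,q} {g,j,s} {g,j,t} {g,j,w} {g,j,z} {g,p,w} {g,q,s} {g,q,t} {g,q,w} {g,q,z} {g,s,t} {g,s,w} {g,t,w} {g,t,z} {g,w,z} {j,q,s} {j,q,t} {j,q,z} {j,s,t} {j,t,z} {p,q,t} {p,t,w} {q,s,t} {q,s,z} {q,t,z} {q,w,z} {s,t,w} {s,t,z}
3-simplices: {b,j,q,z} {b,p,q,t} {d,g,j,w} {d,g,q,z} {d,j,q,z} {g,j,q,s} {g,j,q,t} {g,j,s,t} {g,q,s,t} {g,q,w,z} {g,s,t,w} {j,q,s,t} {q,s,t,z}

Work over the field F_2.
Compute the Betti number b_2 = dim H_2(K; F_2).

n_0=10 n_1=41 n_2=48 n_3=13  [Z2]
∂1: piv[bd,bg,bj,bp,bq,bs,bt,bw,bz] rk=9  ker:dg,dj,dq,ds,dt,dw,dz,gj,gp,gq,gs,gt,gw,gz,jq,js,jt,jw,jz,pq,pt,pw,qs,qt,qw,qz,st,sw,sz,tw,tz,wz
∂2: piv[bdg,bgs,bgw,bjq,bjz,bpq,bpt,bqt,bqz,bsw,dgj,dgq,dgw,dgz,djq,djt,djw,djz,dsw,gjs,gjt,gpw,gqs,gqt,gqw,gst,gtw,gtz,gwz,ptw,qsz] rk=31  ker:dqz,gjq,gjw,gjz,gqz,gsw,jqs,jqt,jqz,jst,jtz,pqt,qst,qtz,qwz,stw,stz
∂3: piv[bjqz,bpqt,dgjw,dgqz,djqz,gjqs,gjqt,gjst,gqst,gqwz,gstw,qstz] rk=12  ker:jqst
b_2=(48−31)−12=5

b_2=5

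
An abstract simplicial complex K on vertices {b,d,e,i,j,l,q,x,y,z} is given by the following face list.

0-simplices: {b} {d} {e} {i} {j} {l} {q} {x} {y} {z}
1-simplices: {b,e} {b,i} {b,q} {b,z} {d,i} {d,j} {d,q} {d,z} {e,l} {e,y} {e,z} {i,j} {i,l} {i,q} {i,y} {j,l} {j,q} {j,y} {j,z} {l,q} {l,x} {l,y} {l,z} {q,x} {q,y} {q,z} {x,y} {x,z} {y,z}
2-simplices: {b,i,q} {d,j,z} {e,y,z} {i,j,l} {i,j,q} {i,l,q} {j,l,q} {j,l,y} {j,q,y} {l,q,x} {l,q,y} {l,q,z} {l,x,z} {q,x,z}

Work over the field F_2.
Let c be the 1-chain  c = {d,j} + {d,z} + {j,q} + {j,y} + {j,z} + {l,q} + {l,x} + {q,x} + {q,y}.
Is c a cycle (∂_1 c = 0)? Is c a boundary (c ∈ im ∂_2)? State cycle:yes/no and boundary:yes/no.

n_0=10 n_1=29 n_2=14  [Z2]
∂1: piv[be,bi,bq,bz,di,dj,el,ey,lx] rk=9  ker:dq,dz,ez,ij,il,iq,iy,jl,jq,jy,jz,lq,ly,lz,qx,qy,qz,xy,xz,yz
∂2: piv[biq,djz,eyz,ijl,ijq,ilq,jly,jqy,lqx,lqz,lxz] rk=11  ker:jlq,lqy,qxz
∂1c = 0
c vs im∂2: reduces to 0 ⇒ boundary

cycle:yes boundary:yes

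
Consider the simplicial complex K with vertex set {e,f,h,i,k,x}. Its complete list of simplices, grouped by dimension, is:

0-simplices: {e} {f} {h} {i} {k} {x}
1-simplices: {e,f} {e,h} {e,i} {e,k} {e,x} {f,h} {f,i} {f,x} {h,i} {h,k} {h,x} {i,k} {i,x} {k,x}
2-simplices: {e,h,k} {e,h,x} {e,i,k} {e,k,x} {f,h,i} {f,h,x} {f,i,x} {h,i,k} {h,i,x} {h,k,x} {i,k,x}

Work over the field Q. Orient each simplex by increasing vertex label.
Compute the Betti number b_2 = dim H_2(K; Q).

b_2=3

n_0=6 n_1=14 n_2=11  [Q]
∂1: piv[ef,eh,ei,ek,ex] rk=5  ker:fh,fi,fx,hi,hk,hx,ik,ix,kx
∂2: piv[ehk,ehx,eik,ekx,fhi,fhx,fix,hik] rk=8  ker:hix,hkx,ikx
b_2=(11−8)−0=3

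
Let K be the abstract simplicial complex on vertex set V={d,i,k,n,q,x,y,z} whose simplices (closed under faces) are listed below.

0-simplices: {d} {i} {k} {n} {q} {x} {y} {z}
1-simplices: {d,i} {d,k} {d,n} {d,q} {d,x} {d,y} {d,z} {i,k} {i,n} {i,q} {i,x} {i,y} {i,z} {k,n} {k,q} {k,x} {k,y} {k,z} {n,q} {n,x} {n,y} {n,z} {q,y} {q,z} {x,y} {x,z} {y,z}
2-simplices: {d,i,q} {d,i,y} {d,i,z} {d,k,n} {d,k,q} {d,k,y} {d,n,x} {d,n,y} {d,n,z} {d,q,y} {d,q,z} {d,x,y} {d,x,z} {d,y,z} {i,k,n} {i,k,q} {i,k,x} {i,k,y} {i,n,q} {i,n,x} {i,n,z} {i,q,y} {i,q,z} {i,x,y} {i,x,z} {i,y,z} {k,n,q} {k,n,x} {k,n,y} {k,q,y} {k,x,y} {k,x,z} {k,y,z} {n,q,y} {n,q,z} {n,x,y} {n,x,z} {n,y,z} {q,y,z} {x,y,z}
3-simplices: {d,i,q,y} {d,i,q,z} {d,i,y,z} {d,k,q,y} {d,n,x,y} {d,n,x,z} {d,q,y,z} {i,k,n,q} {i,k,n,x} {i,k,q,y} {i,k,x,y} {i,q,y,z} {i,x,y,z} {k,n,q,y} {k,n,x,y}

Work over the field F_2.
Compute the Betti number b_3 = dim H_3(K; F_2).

b_3=1

n_0=8 n_1=27 n_2=40 n_3=15  [Z2]
∂1: piv[di,dk,dn,dq,dx,dy,dz] rk=7  ker:ik,in,iq,ix,iy,iz,kn,kq,kx,ky,kz,nq,nx,ny,nz,qy,qz,xy,xz,yz
∂2: piv[diq,diy,diz,dkn,dkq,dky,dnx,dny,dnz,dqy,dqz,dxy,dxz,dyz,ikn,ikq,ikx,inq,inx,kxz] rk=20  ker:iky,inz,iqy,iqz,ixy,ixz,iyz,knq,knx,kny,kqy,kxy,kyz,nqy,nqz,nxy,nxz,nyz,qyz,xyz
∂3: piv[diqy,diqz,diyz,dkqy,dnxy,dnxz,dqyz,iknq,iknx,ikqy,ikxy,ixyz,knqy,knxy] rk=14  ker:iqyz
b_3=(15−14)−0=1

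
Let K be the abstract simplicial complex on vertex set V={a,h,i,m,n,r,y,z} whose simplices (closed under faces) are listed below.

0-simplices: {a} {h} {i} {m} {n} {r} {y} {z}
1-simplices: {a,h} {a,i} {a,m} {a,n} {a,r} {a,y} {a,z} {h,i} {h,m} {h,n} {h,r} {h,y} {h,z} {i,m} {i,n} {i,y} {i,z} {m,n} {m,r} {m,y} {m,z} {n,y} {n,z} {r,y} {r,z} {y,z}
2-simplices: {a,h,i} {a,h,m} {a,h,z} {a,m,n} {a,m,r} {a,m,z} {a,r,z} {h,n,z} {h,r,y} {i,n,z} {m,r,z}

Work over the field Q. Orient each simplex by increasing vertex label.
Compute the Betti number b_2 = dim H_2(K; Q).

b_2=1

n_0=8 n_1=26 n_2=11  [Q]
∂1: piv[ah,ai,am,an,ar,ay,az] rk=7  ker:hi,hm,hn,hr,hy,hz,im,in,iy,iz,mn,mr,my,mz,ny,nz,ry,rz,yz
∂2: piv[ahi,ahm,ahz,amn,amr,amz,arz,hnz,hry,inz] rk=10  ker:mrz
b_2=(11−10)−0=1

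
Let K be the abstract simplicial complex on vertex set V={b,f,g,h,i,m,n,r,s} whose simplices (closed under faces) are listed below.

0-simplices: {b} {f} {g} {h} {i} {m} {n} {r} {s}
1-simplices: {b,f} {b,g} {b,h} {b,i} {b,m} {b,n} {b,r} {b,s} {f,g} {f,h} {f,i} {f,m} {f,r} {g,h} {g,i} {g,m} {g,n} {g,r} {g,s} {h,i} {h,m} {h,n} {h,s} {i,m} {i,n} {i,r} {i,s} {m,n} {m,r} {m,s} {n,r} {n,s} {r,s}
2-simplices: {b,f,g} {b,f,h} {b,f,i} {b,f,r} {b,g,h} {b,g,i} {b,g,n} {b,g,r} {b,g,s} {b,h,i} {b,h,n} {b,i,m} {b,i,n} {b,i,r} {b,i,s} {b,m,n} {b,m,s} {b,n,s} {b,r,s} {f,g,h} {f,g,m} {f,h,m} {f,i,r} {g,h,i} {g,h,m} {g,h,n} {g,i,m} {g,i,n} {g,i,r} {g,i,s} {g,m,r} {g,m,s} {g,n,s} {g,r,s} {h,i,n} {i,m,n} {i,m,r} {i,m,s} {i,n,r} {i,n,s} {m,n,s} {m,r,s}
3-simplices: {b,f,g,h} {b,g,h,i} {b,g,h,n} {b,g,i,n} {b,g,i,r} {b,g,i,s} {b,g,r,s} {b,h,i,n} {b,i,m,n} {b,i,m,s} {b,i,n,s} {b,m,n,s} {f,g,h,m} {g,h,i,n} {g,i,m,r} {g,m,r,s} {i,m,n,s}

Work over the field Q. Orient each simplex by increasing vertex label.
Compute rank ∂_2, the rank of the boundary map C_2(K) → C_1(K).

n_0=9 n_1=33 n_2=42 n_3=17  [Q]
∂1: piv[bf,bg,bh,bi,bm,bn,br,bs] rk=8  ker:fg,fh,fi,fm,fr,gh,gi,gm,gn,gr,gs,hi,hm,hn,hs,im,in,ir,is,mn,mr,ms,nr,ns,rs
∂2: piv[bfg,bfh,bfi,bfr,bgh,bgi,bgn,bgr,bgs,bhi,bhn,bim,bin,bir,bis,bmn,bms,bns,brs,fgm,fhm,gim,gmr,inr] rk=24  ker:fgh,fir,ghi,ghm,ghn,gin,gir,gis,gms,gns,grs,hin,imn,imr,ims,ins,mns,mrs
∂3: piv[bfgh,bghi,bghn,bgin,bgir,bgis,bgrs,bhin,bimn,bims,bins,bmns,fghm,gimr,gmrs] rk=15  ker:ghin,imns
rk∂_2=24

rank∂_2=24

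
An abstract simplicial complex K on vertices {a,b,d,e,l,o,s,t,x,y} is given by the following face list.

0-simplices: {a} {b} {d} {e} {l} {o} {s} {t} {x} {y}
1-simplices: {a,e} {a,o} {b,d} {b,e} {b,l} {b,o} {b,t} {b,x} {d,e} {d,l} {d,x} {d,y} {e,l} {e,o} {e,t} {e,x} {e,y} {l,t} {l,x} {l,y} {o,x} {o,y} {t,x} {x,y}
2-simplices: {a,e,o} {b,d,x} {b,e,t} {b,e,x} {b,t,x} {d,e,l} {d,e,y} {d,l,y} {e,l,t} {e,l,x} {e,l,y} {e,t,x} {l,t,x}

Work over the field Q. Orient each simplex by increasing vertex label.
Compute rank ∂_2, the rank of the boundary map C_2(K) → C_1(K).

rank∂_2=10

n_0=10 n_1=24 n_2=13  [Q]
∂1: piv[ae,ao,bd,be,bl,bt,bx,dy] rk=8  ker:bo,de,dl,dx,el,eo,et,ex,ey,lt,lx,ly,ox,oy,tx,xy
∂2: piv[aeo,bdx,bet,bex,btx,del,dey,dly,elt,elx] rk=10  ker:ely,etx,ltx
rk∂_2=10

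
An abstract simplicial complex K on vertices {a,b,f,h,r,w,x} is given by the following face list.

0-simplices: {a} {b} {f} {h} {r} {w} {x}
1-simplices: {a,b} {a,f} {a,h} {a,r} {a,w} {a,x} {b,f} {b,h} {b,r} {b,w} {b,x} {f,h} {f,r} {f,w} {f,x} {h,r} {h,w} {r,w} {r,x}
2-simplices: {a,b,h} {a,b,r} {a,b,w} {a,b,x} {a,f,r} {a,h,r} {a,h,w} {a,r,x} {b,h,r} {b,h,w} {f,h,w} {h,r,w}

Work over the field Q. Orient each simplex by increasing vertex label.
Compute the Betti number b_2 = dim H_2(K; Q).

b_2=2

n_0=7 n_1=19 n_2=12  [Q]
∂1: piv[ab,af,ah,ar,aw,ax] rk=6  ker:bf,bh,br,bw,bx,fh,fr,fw,fx,hr,hw,rw,rx
∂2: piv[abh,abr,abw,abx,afr,ahr,ahw,arx,fhw,hrw] rk=10  ker:bhr,bhw
b_2=(12−10)−0=2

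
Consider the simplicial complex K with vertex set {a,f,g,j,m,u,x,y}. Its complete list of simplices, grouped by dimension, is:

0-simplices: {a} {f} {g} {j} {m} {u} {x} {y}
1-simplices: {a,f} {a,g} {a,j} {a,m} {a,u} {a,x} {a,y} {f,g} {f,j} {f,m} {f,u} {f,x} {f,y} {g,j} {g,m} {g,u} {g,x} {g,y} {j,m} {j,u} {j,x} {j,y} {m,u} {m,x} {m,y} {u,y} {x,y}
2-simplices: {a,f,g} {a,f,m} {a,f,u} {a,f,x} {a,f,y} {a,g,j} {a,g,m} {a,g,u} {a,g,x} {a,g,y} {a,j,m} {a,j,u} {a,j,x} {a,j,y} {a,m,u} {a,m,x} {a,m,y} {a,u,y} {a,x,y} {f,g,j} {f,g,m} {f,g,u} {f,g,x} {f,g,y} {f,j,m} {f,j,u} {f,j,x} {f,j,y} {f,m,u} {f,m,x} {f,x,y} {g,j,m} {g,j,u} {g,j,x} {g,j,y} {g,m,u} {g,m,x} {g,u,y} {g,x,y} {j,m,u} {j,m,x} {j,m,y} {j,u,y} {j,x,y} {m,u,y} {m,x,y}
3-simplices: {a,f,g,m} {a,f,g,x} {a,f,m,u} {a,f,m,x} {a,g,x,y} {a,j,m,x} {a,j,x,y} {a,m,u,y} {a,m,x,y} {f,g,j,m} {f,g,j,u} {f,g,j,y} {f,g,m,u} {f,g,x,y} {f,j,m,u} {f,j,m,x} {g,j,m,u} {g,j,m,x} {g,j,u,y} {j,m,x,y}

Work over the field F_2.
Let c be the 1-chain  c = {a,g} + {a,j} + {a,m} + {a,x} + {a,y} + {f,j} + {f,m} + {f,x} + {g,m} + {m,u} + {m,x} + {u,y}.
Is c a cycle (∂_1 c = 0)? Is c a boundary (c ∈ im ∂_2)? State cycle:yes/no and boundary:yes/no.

cycle:no boundary:no

n_0=8 n_1=27 n_2=46 n_3=20  [Z2]
∂1: piv[af,ag,aj,am,au,ax,ay] rk=7  ker:fg,fj,fm,fu,fx,fy,gj,gm,gu,gx,gy,jm,ju,jx,jy,mu,mx,my,uy,xy
∂2: piv[afg,afm,afu,afx,afy,agj,agm,agu,agx,agy,ajm,aju,ajx,ajy,amu,amx,amy,auy,axy,fgj] rk=20  ker:fgm,fgu,fgx,fgy,fjm,fju,fjx,fjy,fmu,fmx,fxy,gjm,gju,gjx,gjy,gmu,gmx,guy,gxy,jmu,jmx,jmy,juy,jxy,muy,mxy
∂3: piv[afgm,afgx,afmu,afmx,agxy,ajmx,ajxy,amuy,amxy,fgjm,fgju,fgjy,fgmu,fgxy,fjmu,fjmx,gjmx,gjuy,jmxy] rk=19  ker:gjmu
∂1c = {a} + {f} + {m} + {x}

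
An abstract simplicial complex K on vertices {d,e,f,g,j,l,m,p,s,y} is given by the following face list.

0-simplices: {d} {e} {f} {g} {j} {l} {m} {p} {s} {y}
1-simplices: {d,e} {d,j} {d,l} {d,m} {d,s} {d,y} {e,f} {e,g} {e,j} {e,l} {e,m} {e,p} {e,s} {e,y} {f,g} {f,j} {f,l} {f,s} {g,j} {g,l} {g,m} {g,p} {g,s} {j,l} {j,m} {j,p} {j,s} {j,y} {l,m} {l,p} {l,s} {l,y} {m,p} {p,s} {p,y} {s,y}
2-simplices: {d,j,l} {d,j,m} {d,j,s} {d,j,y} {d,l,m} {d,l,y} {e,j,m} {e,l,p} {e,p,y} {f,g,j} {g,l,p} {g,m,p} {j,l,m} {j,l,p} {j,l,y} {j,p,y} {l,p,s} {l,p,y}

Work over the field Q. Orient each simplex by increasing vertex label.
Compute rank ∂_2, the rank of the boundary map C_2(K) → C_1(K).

n_0=10 n_1=36 n_2=18  [Q]
∂1: piv[de,dj,dl,dm,ds,dy,ef,eg,ep] rk=9  ker:ej,el,em,es,ey,fg,fj,fl,fs,gj,gl,gm,gp,gs,jl,jm,jp,js,jy,lm,lp,ls,ly,mp,ps,py,sy
∂2: piv[djl,djm,djs,djy,dlm,dly,ejm,elp,epy,fgj,glp,gmp,jlp,jpy,lps] rk=15  ker:jlm,jly,lpy
rk∂_2=15

rank∂_2=15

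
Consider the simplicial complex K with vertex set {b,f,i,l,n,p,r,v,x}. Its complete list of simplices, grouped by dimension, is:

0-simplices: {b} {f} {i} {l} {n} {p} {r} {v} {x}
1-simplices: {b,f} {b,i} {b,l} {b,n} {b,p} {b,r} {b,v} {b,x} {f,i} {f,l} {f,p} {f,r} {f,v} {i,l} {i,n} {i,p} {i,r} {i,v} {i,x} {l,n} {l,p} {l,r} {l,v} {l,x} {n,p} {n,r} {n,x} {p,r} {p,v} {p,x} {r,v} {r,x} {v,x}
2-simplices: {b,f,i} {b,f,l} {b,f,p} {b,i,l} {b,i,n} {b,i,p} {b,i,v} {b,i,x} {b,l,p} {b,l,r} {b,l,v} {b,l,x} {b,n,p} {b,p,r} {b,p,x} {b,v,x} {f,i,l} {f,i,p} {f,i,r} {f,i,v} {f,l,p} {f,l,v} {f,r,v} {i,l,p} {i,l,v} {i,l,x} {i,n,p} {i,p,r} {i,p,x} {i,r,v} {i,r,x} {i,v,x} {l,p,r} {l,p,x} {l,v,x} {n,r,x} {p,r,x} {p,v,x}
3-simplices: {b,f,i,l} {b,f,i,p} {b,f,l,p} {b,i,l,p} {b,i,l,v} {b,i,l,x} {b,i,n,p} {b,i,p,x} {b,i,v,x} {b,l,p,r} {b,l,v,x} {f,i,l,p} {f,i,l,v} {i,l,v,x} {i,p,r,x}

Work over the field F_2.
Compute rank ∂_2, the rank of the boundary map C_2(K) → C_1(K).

rank∂_2=23

n_0=9 n_1=33 n_2=38 n_3=15  [Z2]
∂1: piv[bf,bi,bl,bn,bp,br,bv,bx] rk=8  ker:fi,fl,fp,fr,fv,il,in,ip,ir,iv,ix,ln,lp,lr,lv,lx,np,nr,nx,pr,pv,px,rv,rx,vx
∂2: piv[bfi,bfl,bfp,bil,bin,bip,biv,bix,blp,blr,blv,blx,bnp,bpr,bpx,bvx,fir,fiv,frv,ipr,irx,nrx,pvx] rk=23  ker:fil,fip,flp,flv,ilp,ilv,ilx,inp,ipx,irv,ivx,lpr,lpx,lvx,prx
∂3: piv[bfil,bfip,bflp,bilp,bilv,bilx,binp,bipx,bivx,blpr,blvx,filv,iprx] rk=13  ker:filp,ilvx
rk∂_2=23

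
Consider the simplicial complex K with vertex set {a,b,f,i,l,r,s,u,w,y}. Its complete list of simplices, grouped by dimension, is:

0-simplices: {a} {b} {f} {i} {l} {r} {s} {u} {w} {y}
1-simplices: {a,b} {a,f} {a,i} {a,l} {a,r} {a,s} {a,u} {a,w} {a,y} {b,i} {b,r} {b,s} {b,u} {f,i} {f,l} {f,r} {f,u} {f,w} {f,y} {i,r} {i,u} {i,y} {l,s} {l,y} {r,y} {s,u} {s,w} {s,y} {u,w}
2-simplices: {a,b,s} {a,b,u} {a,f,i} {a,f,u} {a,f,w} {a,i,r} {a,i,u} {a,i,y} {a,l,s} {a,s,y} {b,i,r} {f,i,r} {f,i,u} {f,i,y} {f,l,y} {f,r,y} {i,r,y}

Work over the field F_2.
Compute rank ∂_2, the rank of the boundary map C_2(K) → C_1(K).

n_0=10 n_1=29 n_2=17  [Z2]
∂1: piv[ab,af,ai,al,ar,as,au,aw,ay] rk=9  ker:bi,br,bs,bu,fi,fl,fr,fu,fw,fy,ir,iu,iy,ls,ly,ry,su,sw,sy,uw
∂2: piv[abs,abu,afi,afu,afw,air,aiu,aiy,als,asy,bir,fir,fiy,fly,fry] rk=15  ker:fiu,iry
rk∂_2=15

rank∂_2=15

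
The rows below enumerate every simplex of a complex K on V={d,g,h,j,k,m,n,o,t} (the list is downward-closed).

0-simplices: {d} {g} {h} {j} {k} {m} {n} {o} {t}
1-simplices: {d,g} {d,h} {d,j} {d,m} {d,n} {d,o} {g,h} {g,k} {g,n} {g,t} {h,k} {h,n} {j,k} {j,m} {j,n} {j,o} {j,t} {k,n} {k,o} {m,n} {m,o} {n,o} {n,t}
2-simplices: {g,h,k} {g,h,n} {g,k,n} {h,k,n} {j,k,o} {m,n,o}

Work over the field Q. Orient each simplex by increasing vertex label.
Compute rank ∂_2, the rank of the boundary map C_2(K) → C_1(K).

rank∂_2=5

n_0=9 n_1=23 n_2=6  [Q]
∂1: piv[dg,dh,dj,dm,dn,do,gk,gt] rk=8  ker:gh,gn,hk,hn,jk,jm,jn,jo,jt,kn,ko,mn,mo,no,nt
∂2: piv[ghk,ghn,gkn,jko,mno] rk=5  ker:hkn
rk∂_2=5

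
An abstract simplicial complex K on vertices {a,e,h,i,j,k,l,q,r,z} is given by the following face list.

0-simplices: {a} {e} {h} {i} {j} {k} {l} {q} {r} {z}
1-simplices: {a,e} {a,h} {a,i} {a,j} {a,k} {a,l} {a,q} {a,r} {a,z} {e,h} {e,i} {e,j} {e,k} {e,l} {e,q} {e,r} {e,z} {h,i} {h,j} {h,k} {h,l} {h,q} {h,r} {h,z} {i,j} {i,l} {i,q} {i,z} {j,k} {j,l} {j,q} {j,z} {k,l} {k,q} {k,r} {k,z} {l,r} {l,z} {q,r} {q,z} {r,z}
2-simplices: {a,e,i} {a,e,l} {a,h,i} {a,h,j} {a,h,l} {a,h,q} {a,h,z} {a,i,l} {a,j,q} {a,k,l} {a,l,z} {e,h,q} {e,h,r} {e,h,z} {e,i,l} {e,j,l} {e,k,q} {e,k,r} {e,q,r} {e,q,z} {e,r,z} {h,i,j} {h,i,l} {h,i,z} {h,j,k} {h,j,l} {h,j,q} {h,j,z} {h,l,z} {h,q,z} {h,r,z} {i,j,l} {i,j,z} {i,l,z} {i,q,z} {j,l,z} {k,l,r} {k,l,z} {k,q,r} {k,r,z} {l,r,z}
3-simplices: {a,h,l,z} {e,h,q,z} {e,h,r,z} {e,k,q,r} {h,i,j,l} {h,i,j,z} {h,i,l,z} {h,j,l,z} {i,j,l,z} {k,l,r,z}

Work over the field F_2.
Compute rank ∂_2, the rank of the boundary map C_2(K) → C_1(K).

rank∂_2=29

n_0=10 n_1=41 n_2=41 n_3=10  [Z2]
∂1: piv[ae,ah,ai,aj,ak,al,aq,ar,az] rk=9  ker:eh,ei,ej,ek,el,eq,er,ez,hi,hj,hk,hl,hq,hr,hz,ij,il,iq,iz,jk,jl,jq,jz,kl,kq,kr,kz,lr,lz,qr,qz,rz
∂2: piv[aei,ael,ahi,ahj,ahl,ahq,ahz,ail,ajq,akl,alz,ehq,ehr,ehz,ejl,ekq,ekr,eqr,eqz,erz,hij,hiz,hjk,hjl,hjz,iqz,klr,klz,krz] rk=29  ker:eil,hil,hjq,hlz,hqz,hrz,ijl,ijz,ilz,jlz,kqr,lrz
∂3: piv[ahlz,ehqz,ehrz,ekqr,hijl,hijz,hilz,hjlz,klrz] rk=9  ker:ijlz
rk∂_2=29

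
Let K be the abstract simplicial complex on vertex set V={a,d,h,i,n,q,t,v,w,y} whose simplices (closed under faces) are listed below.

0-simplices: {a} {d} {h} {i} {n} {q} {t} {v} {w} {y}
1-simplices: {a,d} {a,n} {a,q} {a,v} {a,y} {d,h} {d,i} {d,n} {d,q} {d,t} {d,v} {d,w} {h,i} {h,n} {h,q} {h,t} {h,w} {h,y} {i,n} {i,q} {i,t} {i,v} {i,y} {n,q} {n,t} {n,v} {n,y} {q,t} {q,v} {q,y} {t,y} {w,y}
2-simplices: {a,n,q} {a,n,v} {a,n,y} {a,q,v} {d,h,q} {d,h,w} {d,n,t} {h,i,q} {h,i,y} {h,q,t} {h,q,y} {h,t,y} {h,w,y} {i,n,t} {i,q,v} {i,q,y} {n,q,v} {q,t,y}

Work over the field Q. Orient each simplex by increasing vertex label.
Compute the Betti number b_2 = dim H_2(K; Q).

n_0=10 n_1=32 n_2=18  [Q]
∂1: piv[ad,an,aq,av,ay,dh,di,dt,dw] rk=9  ker:dn,dq,dv,hi,hn,hq,ht,hw,hy,in,iq,it,iv,iy,nq,nt,nv,ny,qt,qv,qy,ty,wy
∂2: piv[anq,anv,any,aqv,dhq,dhw,dnt,hiq,hiy,hqt,hqy,hty,hwy,int,iqv] rk=15  ker:iqy,nqv,qty
b_2=(18−15)−0=3

b_2=3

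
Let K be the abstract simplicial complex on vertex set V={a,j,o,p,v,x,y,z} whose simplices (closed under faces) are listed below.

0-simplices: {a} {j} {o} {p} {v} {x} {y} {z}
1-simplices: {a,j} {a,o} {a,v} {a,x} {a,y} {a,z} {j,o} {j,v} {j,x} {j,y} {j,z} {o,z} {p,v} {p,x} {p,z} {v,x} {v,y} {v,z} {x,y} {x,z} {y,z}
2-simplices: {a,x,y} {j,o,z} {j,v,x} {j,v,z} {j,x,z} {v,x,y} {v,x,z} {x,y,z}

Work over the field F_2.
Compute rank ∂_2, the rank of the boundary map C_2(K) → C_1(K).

rank∂_2=7

n_0=8 n_1=21 n_2=8  [Z2]
∂1: piv[aj,ao,av,ax,ay,az,pv] rk=7  ker:jo,jv,jx,jy,jz,oz,px,pz,vx,vy,vz,xy,xz,yz
∂2: piv[axy,joz,jvx,jvz,jxz,vxy,xyz] rk=7  ker:vxz
rk∂_2=7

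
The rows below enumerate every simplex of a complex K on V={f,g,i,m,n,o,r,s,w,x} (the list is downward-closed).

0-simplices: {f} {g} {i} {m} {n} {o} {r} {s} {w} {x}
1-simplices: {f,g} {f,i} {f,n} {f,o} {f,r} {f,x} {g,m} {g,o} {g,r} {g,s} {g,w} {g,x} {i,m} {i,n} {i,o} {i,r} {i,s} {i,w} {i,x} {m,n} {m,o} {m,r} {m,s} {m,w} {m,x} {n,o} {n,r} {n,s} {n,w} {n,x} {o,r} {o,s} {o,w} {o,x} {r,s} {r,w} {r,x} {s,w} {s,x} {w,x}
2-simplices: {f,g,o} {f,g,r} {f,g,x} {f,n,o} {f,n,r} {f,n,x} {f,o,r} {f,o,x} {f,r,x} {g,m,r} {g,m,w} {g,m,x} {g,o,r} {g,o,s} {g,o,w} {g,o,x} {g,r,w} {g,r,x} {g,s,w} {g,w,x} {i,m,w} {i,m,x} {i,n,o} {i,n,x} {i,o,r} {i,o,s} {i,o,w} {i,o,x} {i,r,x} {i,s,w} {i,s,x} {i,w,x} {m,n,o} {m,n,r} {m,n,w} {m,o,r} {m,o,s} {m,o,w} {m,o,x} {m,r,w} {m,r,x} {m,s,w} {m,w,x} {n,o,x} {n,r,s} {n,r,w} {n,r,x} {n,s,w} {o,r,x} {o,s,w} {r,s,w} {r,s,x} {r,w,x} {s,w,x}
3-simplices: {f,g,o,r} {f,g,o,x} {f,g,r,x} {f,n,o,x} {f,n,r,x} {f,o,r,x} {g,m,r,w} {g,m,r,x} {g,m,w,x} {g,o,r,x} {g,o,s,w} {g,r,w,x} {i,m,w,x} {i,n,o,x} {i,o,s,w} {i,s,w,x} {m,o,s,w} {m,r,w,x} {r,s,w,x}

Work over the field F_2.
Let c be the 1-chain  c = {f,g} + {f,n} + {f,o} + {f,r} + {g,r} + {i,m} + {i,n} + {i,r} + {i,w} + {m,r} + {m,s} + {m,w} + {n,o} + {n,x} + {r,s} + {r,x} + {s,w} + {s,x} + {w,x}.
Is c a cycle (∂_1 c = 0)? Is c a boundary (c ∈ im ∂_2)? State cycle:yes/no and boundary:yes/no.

cycle:yes boundary:yes

n_0=10 n_1=40 n_2=54 n_3=19  [Z2]
∂1: piv[fg,fi,fn,fo,fr,fx,gm,gs,gw] rk=9  ker:go,gr,gx,im,in,io,ir,is,iw,ix,mn,mo,mr,ms,mw,mx,no,nr,ns,nw,nx,or,os,ow,ox,rs,rw,rx,sw,sx,wx
∂2: piv[fgo,fgr,fgx,fno,fnr,fnx,for,fox,frx,gmr,gmw,gmx,gos,gow,grw,gsw,gwx,imw,imx,ino,inx,ior,ios,isx,mno,mnr,mnw,mos,nrs,nsw] rk=30  ker:gor,gox,grx,iow,iox,irx,isw,iwx,mor,mow,mox,mrw,mrx,msw,mwx,nox,nrw,nrx,orx,osw,rsw,rsx,rwx,swx
∂3: piv[fgor,fgox,fgrx,fnox,fnrx,forx,gmrw,gmrx,gmwx,gosw,grwx,imwx,inox,iosw,iswx,mosw,rswx] rk=17  ker:gorx,mrwx
∂1c = 0
c vs im∂2: reduces to 0 ⇒ boundary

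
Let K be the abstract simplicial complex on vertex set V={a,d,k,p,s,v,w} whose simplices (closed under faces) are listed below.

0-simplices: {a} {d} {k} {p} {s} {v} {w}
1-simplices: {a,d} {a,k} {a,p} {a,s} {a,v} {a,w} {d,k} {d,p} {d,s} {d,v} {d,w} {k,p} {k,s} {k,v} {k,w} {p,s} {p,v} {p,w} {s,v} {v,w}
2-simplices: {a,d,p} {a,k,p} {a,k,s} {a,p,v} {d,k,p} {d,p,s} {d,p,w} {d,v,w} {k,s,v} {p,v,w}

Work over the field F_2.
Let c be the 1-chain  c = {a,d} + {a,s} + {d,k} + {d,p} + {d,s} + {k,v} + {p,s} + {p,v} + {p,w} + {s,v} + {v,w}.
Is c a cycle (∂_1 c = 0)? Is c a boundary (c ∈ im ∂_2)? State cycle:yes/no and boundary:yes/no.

n_0=7 n_1=20 n_2=10  [Z2]
∂1: piv[ad,ak,ap,as,av,aw] rk=6  ker:dk,dp,ds,dv,dw,kp,ks,kv,kw,ps,pv,pw,sv,vw
∂2: piv[adp,akp,aks,apv,dkp,dps,dpw,dvw,ksv,pvw] rk=10
∂1c = 0
c vs im∂2: reduces to 0 ⇒ boundary

cycle:yes boundary:yes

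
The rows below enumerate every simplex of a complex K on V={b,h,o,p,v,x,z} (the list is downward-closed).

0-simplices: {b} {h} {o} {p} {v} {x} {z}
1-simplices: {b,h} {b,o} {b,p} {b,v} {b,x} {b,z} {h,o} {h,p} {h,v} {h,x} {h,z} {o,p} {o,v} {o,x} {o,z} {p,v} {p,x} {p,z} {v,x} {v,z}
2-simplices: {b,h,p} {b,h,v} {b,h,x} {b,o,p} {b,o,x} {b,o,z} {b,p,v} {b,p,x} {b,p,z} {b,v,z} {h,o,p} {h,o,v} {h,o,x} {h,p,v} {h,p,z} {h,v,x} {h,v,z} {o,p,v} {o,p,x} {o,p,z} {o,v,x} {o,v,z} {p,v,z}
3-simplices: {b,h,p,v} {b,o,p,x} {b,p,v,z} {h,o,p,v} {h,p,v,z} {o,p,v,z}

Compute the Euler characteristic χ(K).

χ(K)=4

n_0=7 n_1=20 n_2=23 n_3=6
χ=+7−20+23−6=4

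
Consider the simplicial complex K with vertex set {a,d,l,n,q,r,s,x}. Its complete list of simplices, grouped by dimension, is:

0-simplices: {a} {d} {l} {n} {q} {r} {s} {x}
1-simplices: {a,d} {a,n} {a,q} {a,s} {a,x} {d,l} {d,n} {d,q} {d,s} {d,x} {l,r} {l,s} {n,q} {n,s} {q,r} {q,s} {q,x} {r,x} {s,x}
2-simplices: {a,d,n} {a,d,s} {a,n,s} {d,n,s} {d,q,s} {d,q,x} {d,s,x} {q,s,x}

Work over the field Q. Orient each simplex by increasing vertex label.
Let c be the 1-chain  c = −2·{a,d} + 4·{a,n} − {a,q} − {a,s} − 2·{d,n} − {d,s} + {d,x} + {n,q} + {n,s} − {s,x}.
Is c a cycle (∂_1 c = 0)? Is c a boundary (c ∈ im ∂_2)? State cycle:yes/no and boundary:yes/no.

n_0=8 n_1=19 n_2=8  [Q]
∂1: piv[ad,an,aq,as,ax,dl,lr] rk=7  ker:dn,dq,ds,dx,ls,nq,ns,qr,qs,qx,rx,sx
∂2: piv[adn,ads,ans,dqs,dqx,dsx] rk=6  ker:dns,qsx
∂1c = 0
c vs im∂2: residual ≠ 0 ⇒ not boundary

cycle:yes boundary:no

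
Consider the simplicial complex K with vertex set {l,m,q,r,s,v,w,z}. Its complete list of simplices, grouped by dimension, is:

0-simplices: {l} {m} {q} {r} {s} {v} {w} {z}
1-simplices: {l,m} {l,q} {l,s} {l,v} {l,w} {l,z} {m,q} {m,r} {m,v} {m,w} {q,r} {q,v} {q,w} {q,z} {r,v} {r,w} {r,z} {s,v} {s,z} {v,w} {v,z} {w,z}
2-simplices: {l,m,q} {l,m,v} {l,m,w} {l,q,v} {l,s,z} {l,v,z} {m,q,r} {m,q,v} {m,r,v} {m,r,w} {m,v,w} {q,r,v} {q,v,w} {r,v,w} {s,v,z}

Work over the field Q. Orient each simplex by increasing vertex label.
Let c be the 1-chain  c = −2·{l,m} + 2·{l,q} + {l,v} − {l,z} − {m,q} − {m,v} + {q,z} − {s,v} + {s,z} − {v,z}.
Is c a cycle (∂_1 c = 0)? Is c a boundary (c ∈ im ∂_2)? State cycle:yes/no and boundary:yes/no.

n_0=8 n_1=22 n_2=15  [Q]
∂1: piv[lm,lq,ls,lv,lw,lz,mr] rk=7  ker:mq,mv,mw,qr,qv,qw,qz,rv,rw,rz,sv,sz,vw,vz,wz
∂2: piv[lmq,lmv,lmw,lqv,lsz,lvz,mqr,mrv,mrw,mvw,qvw,svz] rk=12  ker:mqv,qrv,rvw
∂1c = 0
c vs im∂2: residual ≠ 0 ⇒ not boundary

cycle:yes boundary:no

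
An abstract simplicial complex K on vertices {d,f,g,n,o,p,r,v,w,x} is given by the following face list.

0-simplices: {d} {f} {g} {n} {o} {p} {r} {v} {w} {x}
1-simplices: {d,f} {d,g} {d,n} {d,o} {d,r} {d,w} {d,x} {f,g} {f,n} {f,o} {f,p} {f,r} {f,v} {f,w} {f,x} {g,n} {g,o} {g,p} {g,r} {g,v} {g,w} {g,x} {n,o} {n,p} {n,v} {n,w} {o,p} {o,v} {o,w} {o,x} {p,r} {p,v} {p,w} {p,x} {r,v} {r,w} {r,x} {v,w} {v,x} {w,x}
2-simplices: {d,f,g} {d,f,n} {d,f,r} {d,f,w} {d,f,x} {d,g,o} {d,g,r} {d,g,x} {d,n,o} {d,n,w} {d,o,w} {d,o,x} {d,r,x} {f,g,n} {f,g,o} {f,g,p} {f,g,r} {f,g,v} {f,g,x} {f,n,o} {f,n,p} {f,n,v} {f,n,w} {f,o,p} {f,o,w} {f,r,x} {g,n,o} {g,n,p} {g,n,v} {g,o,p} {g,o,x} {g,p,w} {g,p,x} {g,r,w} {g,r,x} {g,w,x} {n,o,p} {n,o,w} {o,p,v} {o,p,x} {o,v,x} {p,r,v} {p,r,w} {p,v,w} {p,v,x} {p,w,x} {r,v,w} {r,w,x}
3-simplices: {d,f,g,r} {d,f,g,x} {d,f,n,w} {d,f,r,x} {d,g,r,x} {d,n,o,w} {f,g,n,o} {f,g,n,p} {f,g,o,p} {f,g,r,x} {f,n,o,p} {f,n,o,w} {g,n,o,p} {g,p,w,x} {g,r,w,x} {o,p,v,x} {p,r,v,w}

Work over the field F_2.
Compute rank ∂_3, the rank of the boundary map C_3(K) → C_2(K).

n_0=10 n_1=40 n_2=48 n_3=17  [Z2]
∂1: piv[df,dg,dn,do,dr,dw,dx,fp,fv] rk=9  ker:fg,fn,fo,fr,fw,fx,gn,go,gp,gr,gv,gw,gx,no,np,nv,nw,op,ov,ow,ox,pr,pv,pw,px,rv,rw,rx,vw,vx,wx
∂2: piv[dfg,dfn,dfr,dfw,dfx,dgo,dgr,dgx,dno,dnw,dow,dox,drx,fgn,fgo,fgp,fgv,fnp,fnv,fop,gpw,gpx,grw,gwx,opv,ovx,prv,prw,pvw] rk=29  ker:fgr,fgx,fno,fnw,fow,frx,gno,gnp,gnv,gop,gox,grx,nop,now,opx,pvx,pwx,rvw,rwx
∂3: piv[dfgr,dfgx,dfnw,dfrx,dgrx,dnow,fgno,fgnp,fgop,fnop,fnow,gpwx,grwx,opvx,prvw] rk=15  ker:fgrx,gnop
rk∂_3=15

rank∂_3=15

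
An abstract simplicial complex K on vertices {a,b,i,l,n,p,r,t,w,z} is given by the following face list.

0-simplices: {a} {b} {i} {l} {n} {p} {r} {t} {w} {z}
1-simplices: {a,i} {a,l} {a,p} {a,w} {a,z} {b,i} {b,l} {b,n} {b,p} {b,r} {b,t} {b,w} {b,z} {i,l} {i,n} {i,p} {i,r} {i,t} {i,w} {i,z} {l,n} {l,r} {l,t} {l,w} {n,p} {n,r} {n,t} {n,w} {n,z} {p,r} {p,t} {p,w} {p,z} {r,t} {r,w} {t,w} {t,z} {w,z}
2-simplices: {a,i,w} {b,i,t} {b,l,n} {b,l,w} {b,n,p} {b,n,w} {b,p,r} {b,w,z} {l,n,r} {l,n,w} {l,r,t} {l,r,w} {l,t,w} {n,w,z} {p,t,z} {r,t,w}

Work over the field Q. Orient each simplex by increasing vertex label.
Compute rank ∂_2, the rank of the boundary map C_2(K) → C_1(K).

n_0=10 n_1=38 n_2=16  [Q]
∂1: piv[ai,al,ap,aw,az,bi,bn,br,bt] rk=9  ker:bl,bp,bw,bz,il,in,ip,ir,it,iw,iz,ln,lr,lt,lw,np,nr,nt,nw,nz,pr,pt,pw,pz,rt,rw,tw,tz,wz
∂2: piv[aiw,bit,bln,blw,bnp,bnw,bpr,bwz,lnr,lrt,lrw,ltw,nwz,ptz] rk=14  ker:lnw,rtw
rk∂_2=14

rank∂_2=14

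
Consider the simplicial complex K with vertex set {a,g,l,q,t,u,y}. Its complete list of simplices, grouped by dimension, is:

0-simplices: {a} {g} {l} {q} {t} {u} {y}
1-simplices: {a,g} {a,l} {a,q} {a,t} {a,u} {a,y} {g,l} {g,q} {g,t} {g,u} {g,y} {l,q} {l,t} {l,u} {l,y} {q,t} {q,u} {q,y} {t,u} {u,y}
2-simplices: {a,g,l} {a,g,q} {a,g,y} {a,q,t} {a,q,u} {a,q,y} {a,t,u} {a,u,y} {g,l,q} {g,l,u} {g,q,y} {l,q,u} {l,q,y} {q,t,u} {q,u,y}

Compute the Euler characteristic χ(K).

n_0=7 n_1=20 n_2=15
χ=+7−20+15=2

χ(K)=2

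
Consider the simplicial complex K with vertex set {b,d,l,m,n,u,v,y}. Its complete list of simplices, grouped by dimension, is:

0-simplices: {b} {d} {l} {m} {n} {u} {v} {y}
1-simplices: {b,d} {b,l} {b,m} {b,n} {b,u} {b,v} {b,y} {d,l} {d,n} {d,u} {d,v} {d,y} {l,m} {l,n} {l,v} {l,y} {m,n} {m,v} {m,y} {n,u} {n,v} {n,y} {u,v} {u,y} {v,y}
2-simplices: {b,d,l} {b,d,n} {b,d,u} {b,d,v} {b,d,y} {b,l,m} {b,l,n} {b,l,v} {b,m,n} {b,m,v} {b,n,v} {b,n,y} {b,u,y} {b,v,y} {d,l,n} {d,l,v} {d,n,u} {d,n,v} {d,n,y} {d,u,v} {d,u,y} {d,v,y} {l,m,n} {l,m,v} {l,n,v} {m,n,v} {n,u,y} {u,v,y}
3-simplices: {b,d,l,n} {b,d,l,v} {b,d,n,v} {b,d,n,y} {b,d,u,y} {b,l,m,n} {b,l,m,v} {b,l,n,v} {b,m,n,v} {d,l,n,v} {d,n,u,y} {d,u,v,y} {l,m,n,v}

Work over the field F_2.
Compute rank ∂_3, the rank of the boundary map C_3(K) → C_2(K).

rank∂_3=11

n_0=8 n_1=25 n_2=28 n_3=13  [Z2]
∂1: piv[bd,bl,bm,bn,bu,bv,by] rk=7  ker:dl,dn,du,dv,dy,lm,ln,lv,ly,mn,mv,my,nu,nv,ny,uv,uy,vy
∂2: piv[bdl,bdn,bdu,bdv,bdy,blm,bln,blv,bmn,bmv,bnv,bny,buy,bvy,dnu,duv] rk=16  ker:dln,dlv,dnv,dny,duy,dvy,lmn,lmv,lnv,mnv,nuy,uvy
∂3: piv[bdln,bdlv,bdnv,bdny,bduy,blmn,blmv,blnv,bmnv,dnuy,duvy] rk=11  ker:dlnv,lmnv
rk∂_3=11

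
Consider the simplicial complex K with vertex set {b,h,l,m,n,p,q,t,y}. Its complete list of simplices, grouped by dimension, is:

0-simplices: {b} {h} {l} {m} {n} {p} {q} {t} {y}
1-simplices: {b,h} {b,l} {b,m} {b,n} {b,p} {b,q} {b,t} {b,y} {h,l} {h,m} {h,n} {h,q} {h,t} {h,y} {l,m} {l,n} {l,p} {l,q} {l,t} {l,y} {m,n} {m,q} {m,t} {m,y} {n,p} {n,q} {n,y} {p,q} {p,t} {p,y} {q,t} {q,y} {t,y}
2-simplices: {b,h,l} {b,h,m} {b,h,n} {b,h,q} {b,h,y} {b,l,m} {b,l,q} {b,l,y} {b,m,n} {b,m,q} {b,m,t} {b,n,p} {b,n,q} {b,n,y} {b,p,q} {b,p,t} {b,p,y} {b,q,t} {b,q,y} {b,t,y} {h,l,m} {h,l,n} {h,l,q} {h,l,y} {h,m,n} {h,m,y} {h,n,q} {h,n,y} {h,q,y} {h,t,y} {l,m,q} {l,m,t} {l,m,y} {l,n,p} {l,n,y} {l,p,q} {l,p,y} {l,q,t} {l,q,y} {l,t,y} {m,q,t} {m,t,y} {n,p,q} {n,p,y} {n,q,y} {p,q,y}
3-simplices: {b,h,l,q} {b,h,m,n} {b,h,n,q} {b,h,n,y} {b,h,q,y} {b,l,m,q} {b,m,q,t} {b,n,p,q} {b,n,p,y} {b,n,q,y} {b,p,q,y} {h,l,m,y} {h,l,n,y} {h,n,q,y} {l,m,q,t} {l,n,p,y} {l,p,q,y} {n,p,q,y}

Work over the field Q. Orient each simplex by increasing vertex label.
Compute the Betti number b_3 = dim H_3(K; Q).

b_3=2

n_0=9 n_1=33 n_2=46 n_3=18  [Q]
∂1: piv[bh,bl,bm,bn,bp,bq,bt,by] rk=8  ker:hl,hm,hn,hq,ht,hy,lm,ln,lp,lq,lt,ly,mn,mq,mt,my,np,nq,ny,pq,pt,py,qt,qy,ty
∂2: piv[bhl,bhm,bhn,bhq,bhy,blm,blq,bly,bmn,bmq,bmt,bnp,bnq,bny,bpq,bpt,bpy,bqt,bqy,bty,hln,hmy,hty,lmt,lnp] rk=25  ker:hlm,hlq,hly,hmn,hnq,hny,hqy,lmq,lmy,lny,lpq,lpy,lqt,lqy,lty,mqt,mty,npq,npy,nqy,pqy
∂3: piv[bhlq,bhmn,bhnq,bhny,bhqy,blmq,bmqt,bnpq,bnpy,bnqy,bpqy,hlmy,hlny,lmqt,lnpy,lpqy] rk=16  ker:hnqy,npqy
b_3=(18−16)−0=2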